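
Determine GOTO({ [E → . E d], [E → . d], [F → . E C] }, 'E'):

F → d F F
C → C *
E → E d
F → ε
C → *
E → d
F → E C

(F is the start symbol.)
{ [C → . *], [C → . C *], [E → E . d], [F → E . C] }

GOTO(I, 'E') = CLOSURE({ [A → αX.β] : [A → α.Xβ] ∈ I, X = 'E' })

Items with dot before 'E', with the dot advanced:
  [E → . E d] → [E → E . d]
  [F → . E C] → [F → E . C]
Closure of the advanced items:
  [F → E . C] has the dot before C: add [C → . C *], [C → . *]

GOTO = { [C → . *], [C → . C *], [E → E . d], [F → E . C] }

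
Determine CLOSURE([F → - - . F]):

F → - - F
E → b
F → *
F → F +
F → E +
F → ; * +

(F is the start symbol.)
To compute CLOSURE, for each item [A → α.Bβ] where B is a non-terminal, add [B → .γ] for all productions B → γ; repeat for the newly added items until nothing changes.

Start with: [F → - - . F]
  [F → - - . F] has the dot before F: add [F → . - - F], [F → . *], [F → . F +], [F → . E +], [F → . ; * +]
  [F → . E +] has the dot before E: add [E → . b]
No further items can be added.

CLOSURE = { [E → . b], [F → - - . F], [F → . *], [F → . - - F], [F → . ; * +], [F → . E +], [F → . F +] }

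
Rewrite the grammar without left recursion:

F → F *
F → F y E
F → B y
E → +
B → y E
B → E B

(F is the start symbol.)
F → B y F'
F' → * F'
F' → y E F'
F' → ε
E → +
B → y E
B → E B

F is directly left-recursive. The standard transformation for
  A → A α₁ | ... | A α_m | β₁ | ... | β_n
is
  A  → β₁ A' | ... | β_n A'
  A' → α₁ A' | ... | α_m A' | ε

F → B y becomes F → B y F'
F → F * becomes F' → * F'
F → F y E becomes F' → y E F'
Add F' → ε

Productions for other non-terminals are unchanged:
  E → +
  B → y E
  B → E B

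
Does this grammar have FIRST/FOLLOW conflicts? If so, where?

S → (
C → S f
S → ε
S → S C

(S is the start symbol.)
A FIRST/FOLLOW conflict occurs when a non-terminal N has a nullable alternative N → β (β ⇒* ε) and another alternative N → α with FIRST(α) ∩ FOLLOW(N) ≠ ∅: on such a lookahead the parser cannot decide between expanding α and letting N vanish via β.

Nullable non-terminals: S.
FIRST sets used below: FIRST(S) = { '(', 'f', ε }, FIRST(C) = { '(', 'f' }

S: nullable alternative(s) S → ε; FOLLOW(S) = { $, '(', 'f' }
  S → (: FIRST \ {ε} = { '(' } — overlaps FOLLOW(S) on { '(' }: CONFLICT
  S → ε: FIRST \ {ε} = { } — this is the only nullable alternative, skip
  S → S C: FIRST \ {ε} = { '(', 'f' } — overlaps FOLLOW(S) on { '(', 'f' }: CONFLICT

C has no nullable alternative, so no FIRST/FOLLOW check is needed there.

So the grammar has 2 FIRST/FOLLOW conflicts (marked CONFLICT above).

Answer: Yes. S → '(' with FOLLOW(S) on { '(' }; S → S C with FOLLOW(S) on { '(', 'f' }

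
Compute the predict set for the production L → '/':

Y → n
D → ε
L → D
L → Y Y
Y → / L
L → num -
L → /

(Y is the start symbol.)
PREDICT(L → '/') = (FIRST(RHS) \ {ε}) ∪ (FOLLOW(L) if ε ∈ FIRST(RHS), i.e. RHS ⇒* ε)
FIRST('/') = { '/' }
ε ∉ FIRST('/'), so FOLLOW(L) is not added.
PREDICT(L → '/') = { '/' }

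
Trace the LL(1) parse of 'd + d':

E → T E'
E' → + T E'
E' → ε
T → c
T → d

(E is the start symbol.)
Stack is shown with the top on the left.

Stack     Input    Action
-------------------------
E $       d + d $  output E → T E'
T E' $    d + d $  output T → d
d E' $    d + d $  match 'd'
E' $      + d $    output E' → + T E'
+ T E' $  + d $    match '+'
T E' $    d $      output T → d
d E' $    d $      match 'd'
E' $      $        output E' → ε
$         $        accept

The string is accepted.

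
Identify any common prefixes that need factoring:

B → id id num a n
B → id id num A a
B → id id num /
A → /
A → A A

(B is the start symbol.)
Left-factoring is needed when two productions for the same non-terminal
share a common prefix on the right-hand side.

Productions for B:
  B → id id num a n
  B → id id num A a
  B → id id num /
Productions for A:
  A → /
  A → A A

Found common prefix 'id id num' in productions for B

Answer: Yes, B has productions with common prefix 'id id num'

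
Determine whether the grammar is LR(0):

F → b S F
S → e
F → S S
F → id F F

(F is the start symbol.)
A grammar is LR(0) if no state in the canonical LR(0) collection has:
  - both a shift item (dot before a terminal) and a complete item (shift-reduce conflict), or
  - two or more complete items (reduce-reduce conflict; the accept item [F' → F .] counts as a complete item here).

Augment with F' → F and build the canonical LR(0) collection (I0 = CLOSURE({[F' → . F]}), then GOTO on every symbol after a dot until no new states appear). It has 11 states:
  I0: { [F → . S S], [F → . b S F], [F → . id F F], [F' → . F], [S → . e] }  — shift
  I1: { [F' → F .] }  — accept
  I2: { [F → S . S], [S → . e] }  — shift
  I3: { [F → b . S F], [S → . e] }  — shift
  I4: { [S → e .] }  — reduce
  I5: { [F → . S S], [F → . b S F], [F → . id F F], [F → id . F F], [S → . e] }  — shift
  I6: { [F → . S S], [F → . b S F], [F → . id F F], [F → id F . F], [S → . e] }  — shift
  I7: { [F → id F F .] }  — reduce
  I8: { [F → . S S], [F → . b S F], [F → . id F F], [F → b S . F], [S → . e] }  — shift
  I9: { [F → b S F .] }  — reduce
  I10: { [F → S S .] }  — reduce

Every state is either a pure shift/goto state or contains exactly one complete item and nothing to shift — no conflicts. The grammar is LR(0).

Answer: Yes, the grammar is LR(0)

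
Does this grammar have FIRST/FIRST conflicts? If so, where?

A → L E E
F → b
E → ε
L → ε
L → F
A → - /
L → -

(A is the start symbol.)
Yes. A → L E E / A → '-' '/' on { '-' }

A FIRST/FIRST conflict occurs when two productions N → α and N → β for the same non-terminal have FIRST(α) ∩ FIRST(β) ≠ ∅ (with ε ∈ FIRST of a nullable right-hand side, so two nullable alternatives also conflict).

FIRST sets of the non-terminals at (or reachable through a nullable prefix from) the front of some alternative:
  FIRST(L) = { '-', 'b', ε }
  FIRST(E) = { ε }
  FIRST(F) = { 'b' }

Productions for A:
  A → L E E: FIRST = { '-', 'b', ε }
  A → - /: FIRST = { '-' }
Productions for L:
  L → ε: FIRST = { ε }
  L → F: FIRST = { 'b' }
  L → -: FIRST = { '-' }
F, E have only one production, so no FIRST/FIRST conflict is possible there.

Conflict for A: A → L E E and A → - /
  Overlap: { '-' }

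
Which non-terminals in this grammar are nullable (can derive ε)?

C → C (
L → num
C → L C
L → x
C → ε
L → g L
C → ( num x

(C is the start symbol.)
{ 'C' }

A non-terminal is nullable if it can derive ε (the empty string): either it has an ε-production, or it has a production whose right-hand side consists entirely of nullable non-terminals.

ε-productions: C → ε
So C is immediately nullable.
No further non-terminal can be added: every production for the remaining non-terminals contains a terminal or a non-nullable non-terminal.
Nullable = { 'C' }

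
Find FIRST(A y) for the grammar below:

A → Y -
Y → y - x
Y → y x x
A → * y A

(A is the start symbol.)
FIRST sets of the non-terminals involved (from the grammar, by fixed-point iteration):
  FIRST(A) = { '*', 'y' }

To compute FIRST(A y), process the symbols left to right:
Symbol A is a non-terminal. Add FIRST(A) \ {ε} = { '*', 'y' }
A is not nullable (ε ∉ FIRST(A)), so stop here.
FIRST(A y) = { '*', 'y' }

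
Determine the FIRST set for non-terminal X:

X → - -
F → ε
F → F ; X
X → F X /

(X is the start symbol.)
{ '-', ';' }

FIRST sets of the other non-terminals involved (by the same procedure, iterated to a fixed point):
  FIRST(F) = { ';', ε }

From X → - -:
  - '-' is a terminal: add '-' and stop
From X → F X /:
  - F is a non-terminal: add FIRST(F) \ {ε} = { ';' }
    F is nullable, so continue to the next symbol
  - X is the symbol being defined: contributes nothing new
    X is not nullable, so stop

Collecting: FIRST(X) = { '-', ';' }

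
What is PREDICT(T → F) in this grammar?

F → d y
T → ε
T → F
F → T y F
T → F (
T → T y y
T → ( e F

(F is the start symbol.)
PREDICT(T → F) = (FIRST(RHS) \ {ε}) ∪ (FOLLOW(T) if ε ∈ FIRST(RHS), i.e. RHS ⇒* ε)
FIRST(F) = { '(', 'd', 'y' }
FIRST(F) = { '(', 'd', 'y' }
ε ∉ FIRST(F), so FOLLOW(T) is not added.
PREDICT(T → F) = { '(', 'd', 'y' }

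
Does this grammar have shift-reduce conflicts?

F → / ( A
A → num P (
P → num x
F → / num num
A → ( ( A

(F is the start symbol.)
Augment with F' → F and build the canonical LR(0) collection (I0 = CLOSURE({[F' → . F]}), then GOTO on every symbol after a dot until no new states appear). It has 15 states:
  I0: { [F → . / ( A], [F → . / num num], [F' → . F] }  — shift
  I1: { [F → / . ( A], [F → / . num num] }  — shift
  I2: { [F' → F .] }  — accept
  I3: { [A → . ( ( A], [A → . num P (], [F → / ( . A] }  — shift
  I4: { [F → / num . num] }  — shift
  I5: { [F → / num num .] }  — reduce
  I6: { [A → ( . ( A] }  — shift
  I7: { [F → / ( A .] }  — reduce
  I8: { [A → num . P (], [P → . num x] }  — shift
  I9: { [A → num P . (] }  — shift
  I10: { [P → num . x] }  — shift
  I11: { [P → num x .] }  — reduce
  I12: { [A → num P ( .] }  — reduce
  I13: { [A → ( ( . A], [A → . ( ( A], [A → . num P (] }  — shift
  I14: { [A → ( ( A .] }  — reduce

No state contains both a complete item and a shift item.

Answer: No shift-reduce conflicts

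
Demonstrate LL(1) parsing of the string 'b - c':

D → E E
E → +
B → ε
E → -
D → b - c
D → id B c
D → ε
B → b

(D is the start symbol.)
LL(1) parsing maintains a stack (initially the start symbol over $) and the input. At each step: if the stack top is a terminal, match it against the current input token; if it is a non-terminal N, replace it with the RHS of M[N, lookahead] (the unique production whose predict set contains the lookahead).

Stack is shown with the top on the left.

Stack    Input    Action
------------------------
D $      b - c $  output D → b - c
b - c $  b - c $  match 'b'
- c $    - c $    match '-'
c $      c $      match 'c'
$        $        accept

The string is accepted.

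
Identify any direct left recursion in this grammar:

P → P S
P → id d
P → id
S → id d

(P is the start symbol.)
Yes, P is left-recursive

Direct left recursion occurs when N → N α for some non-terminal N (the right-hand side begins with the left-hand side itself).

P → P S: LEFT RECURSIVE (starts with P)
P → id d: starts with id
P → id: starts with id
S → id d: starts with id

The grammar has direct left recursion on: P.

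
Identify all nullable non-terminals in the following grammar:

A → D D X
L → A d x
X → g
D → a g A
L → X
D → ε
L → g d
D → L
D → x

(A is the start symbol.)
{ 'D' }

A non-terminal is nullable if it can derive ε (the empty string): either it has an ε-production, or it has a production whose right-hand side consists entirely of nullable non-terminals.

ε-productions: D → ε
So D is immediately nullable.
No further non-terminal can be added: every production for the remaining non-terminals contains a terminal or a non-nullable non-terminal.
Nullable = { 'D' }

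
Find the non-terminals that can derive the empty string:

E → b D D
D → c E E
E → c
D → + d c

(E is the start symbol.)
There are no ε-productions, so no non-terminal can derive ε.
No non-terminals are nullable.

Answer: None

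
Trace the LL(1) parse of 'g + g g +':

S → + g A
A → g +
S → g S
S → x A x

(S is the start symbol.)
LL(1) parsing maintains a stack (initially the start symbol over $) and the input. At each step: if the stack top is a terminal, match it against the current input token; if it is a non-terminal N, replace it with the RHS of M[N, lookahead] (the unique production whose predict set contains the lookahead).

Stack is shown with the top on the left.

Stack    Input        Action
----------------------------
S $      g + g g + $  output S → g S
g S $    g + g g + $  match 'g'
S $      + g g + $    output S → + g A
+ g A $  + g g + $    match '+'
g A $    g g + $      match 'g'
A $      g + $        output A → g +
g + $    g + $        match 'g'
+ $      + $          match '+'
$        $            accept

The string is accepted.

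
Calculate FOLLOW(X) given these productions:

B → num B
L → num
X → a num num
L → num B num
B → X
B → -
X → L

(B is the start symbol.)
{ $, 'num' }

To compute FOLLOW(X), find every occurrence of X on a right-hand side N → α X β: add FIRST(β) \ {ε}, and if β is empty or nullable also add FOLLOW(N). Iterate to a fixed point.

In B → X: X is at the end, add FOLLOW(B)

The FOLLOW sets referred to above (computed the same way, to a fixed point):
  FOLLOW(B) = { $, 'num' }

Taking the union: FOLLOW(X) = { $, 'num' }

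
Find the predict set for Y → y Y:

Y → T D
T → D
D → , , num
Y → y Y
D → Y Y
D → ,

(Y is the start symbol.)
PREDICT(Y → y Y) = (FIRST(RHS) \ {ε}) ∪ (FOLLOW(Y) if ε ∈ FIRST(RHS), i.e. RHS ⇒* ε)
FIRST(y Y) = { 'y' }
ε ∉ FIRST(y Y), so FOLLOW(Y) is not added.
PREDICT(Y → y Y) = { 'y' }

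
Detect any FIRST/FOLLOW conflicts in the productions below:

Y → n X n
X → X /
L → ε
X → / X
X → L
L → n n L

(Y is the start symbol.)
A FIRST/FOLLOW conflict occurs when a non-terminal N has a nullable alternative N → β (β ⇒* ε) and another alternative N → α with FIRST(α) ∩ FOLLOW(N) ≠ ∅: on such a lookahead the parser cannot decide between expanding α and letting N vanish via β.

Nullable non-terminals: L, X.
FIRST sets used below: FIRST(X) = { '/', 'n', ε }, FIRST(L) = { 'n', ε }

L: nullable alternative(s) L → ε; FOLLOW(L) = { '/', 'n' }
  L → ε: FIRST \ {ε} = { } — this is the only nullable alternative, skip
  L → n n L: FIRST \ {ε} = { 'n' } — overlaps FOLLOW(L) on { 'n' }: CONFLICT

X: nullable alternative(s) X → L; FOLLOW(X) = { '/', 'n' }
  X → X /: FIRST \ {ε} = { '/', 'n' } — overlaps FOLLOW(X) on { '/', 'n' }: CONFLICT
  X → / X: FIRST \ {ε} = { '/' } — overlaps FOLLOW(X) on { '/' }: CONFLICT
  X → L: FIRST \ {ε} = { 'n' } — this is the only nullable alternative, skip

Y has no nullable alternative, so no FIRST/FOLLOW check is needed there.

So the grammar has 3 FIRST/FOLLOW conflicts (marked CONFLICT above).

Answer: Yes. X → X '/' with FOLLOW(X) on { '/', 'n' }; X → '/' X with FOLLOW(X) on { '/' }; L → n n L with FOLLOW(L) on { 'n' }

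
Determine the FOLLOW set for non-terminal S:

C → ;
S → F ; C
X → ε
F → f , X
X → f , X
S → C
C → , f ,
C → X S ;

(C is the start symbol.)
{ ';' }

To compute FOLLOW(S), find every occurrence of S on a right-hand side N → α S β: add FIRST(β) \ {ε}, and if β is empty or nullable also add FOLLOW(N). Iterate to a fixed point.

In C → X S ;: S is followed by ';', add FIRST(';') \ {ε} = { ';' }

Taking the union: FOLLOW(S) = { ';' }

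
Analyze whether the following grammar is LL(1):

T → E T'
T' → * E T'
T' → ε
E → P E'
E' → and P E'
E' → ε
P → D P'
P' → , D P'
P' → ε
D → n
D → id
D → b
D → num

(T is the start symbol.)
A grammar is LL(1) if for each non-terminal N with multiple productions, the predict sets of those productions are pairwise disjoint, where PREDICT(N → α) = (FIRST(α) \ {ε}) ∪ (FOLLOW(N) if α ⇒* ε).

Relevant sets:
  FOLLOW(T') = { $ }
  FOLLOW(E') = { $, '*' }
  FOLLOW(P') = { $, '*', 'and' }

For T':
  PREDICT(T' → '*' E T') = { '*' }
  PREDICT(T' → ε) = { $ }
For E':
  PREDICT(E' → and P E') = { 'and' }
  PREDICT(E' → ε) = { $, '*' }
For P':
  PREDICT(P' → ',' D P') = { ',' }
  PREDICT(P' → ε) = { $, '*', 'and' }
For D:
  PREDICT(D → n) = { 'n' }
  PREDICT(D → id) = { 'id' }
  PREDICT(D → b) = { 'b' }
  PREDICT(D → num) = { 'num' }
T, E, P have a single production, so nothing to check there.

All predict sets are disjoint. The grammar IS LL(1).

Answer: Yes, the grammar is LL(1).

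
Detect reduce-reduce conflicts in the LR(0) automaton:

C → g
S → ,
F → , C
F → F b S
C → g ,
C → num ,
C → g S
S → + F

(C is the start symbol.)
Yes — I6: [C → g , .] vs [S → , .]

Augment with C' → C and build the canonical LR(0) collection (I0 = CLOSURE({[C' → . C]}), then GOTO on every symbol after a dot until no new states appear). It has 14 states:
  I0: { [C → . g ,], [C → . g S], [C → . g], [C → . num ,], [C' → . C] }  — shift
  I1: { [C' → C .] }  — accept
  I2: { [C → g . ,], [C → g . S], [C → g .], [S → . + F], [S → . ,] }  — shift, reduce
  I3: { [C → num . ,] }  — shift
  I4: { [C → num , .] }  — reduce
  I5: { [F → . , C], [F → . F b S], [S → + . F] }  — shift
  I6: { [C → g , .], [S → , .] }  — 2 reduces
  I7: { [C → g S .] }  — reduce
  I8: { [C → . g ,], [C → . g S], [C → . g], [C → . num ,], [F → , . C] }  — shift
  I9: { [F → F . b S], [S → + F .] }  — shift, reduce
  I10: { [F → F b . S], [S → . + F], [S → . ,] }  — shift
  I11: { [S → , .] }  — reduce
  I12: { [F → F b S .] }  — reduce
  I13: { [F → , C .] }  — reduce

I6 contains complete items [C → g , .], [S → , .] — reduce-reduce conflict.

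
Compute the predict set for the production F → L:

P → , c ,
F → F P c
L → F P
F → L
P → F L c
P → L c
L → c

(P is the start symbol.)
{ 'c' }

PREDICT(F → L) = (FIRST(RHS) \ {ε}) ∪ (FOLLOW(F) if ε ∈ FIRST(RHS), i.e. RHS ⇒* ε)
FIRST(L) = { 'c' }
FIRST(L) = { 'c' }
ε ∉ FIRST(L), so FOLLOW(F) is not added.
PREDICT(F → L) = { 'c' }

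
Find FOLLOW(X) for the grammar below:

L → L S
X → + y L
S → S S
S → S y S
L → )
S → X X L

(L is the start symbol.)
{ ')', '+' }

In S → X X L: X is followed by X L, add FIRST(X L) \ {ε} = { '+' }
In S → X X L: X is followed by L, add FIRST(L) \ {ε} = { ')' }

Taking the union: FOLLOW(X) = { ')', '+' }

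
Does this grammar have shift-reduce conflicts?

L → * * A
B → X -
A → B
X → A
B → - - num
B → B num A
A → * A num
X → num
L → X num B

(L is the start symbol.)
Yes — I4: [A → B .] vs [B → B . num A]; I11: [A → B .] vs [B → B . num A]; I15: [X → A .] vs [A → * A . num]; I20: [L → * * A .] vs [A → * A . num]

Augment with L' → L and build the canonical LR(0) collection (I0 = CLOSURE({[L' → . L]}), then GOTO on every symbol after a dot until no new states appear). It has 21 states:
  I0: { [A → . * A num], [A → . B], [B → . - - num], [B → . B num A], [B → . X -], [L → . * * A], [L → . X num B], [L' → . L], [X → . A], [X → . num] }  — shift
  I1: { [A → * . A num], [A → . * A num], [A → . B], [B → . - - num], [B → . B num A], [B → . X -], [L → * . * A], [X → . A], [X → . num] }  — shift
  I2: { [B → - . - num] }  — shift
  I3: { [X → A .] }  — reduce
  I4: { [A → B .], [B → B . num A] }  — shift, reduce
  I5: { [L' → L .] }  — accept
  I6: { [B → X . -], [L → X . num B] }  — shift
  I7: { [X → num .] }  — reduce
  I8: { [B → X - .] }  — reduce
  I9: { [A → . * A num], [A → . B], [B → . - - num], [B → . B num A], [B → . X -], [L → X num . B], [X → . A], [X → . num] }  — shift
  I10: { [A → * . A num], [A → . * A num], [A → . B], [B → . - - num], [B → . B num A], [B → . X -], [X → . A], [X → . num] }  — shift
  I11: { [A → B .], [B → B . num A], [L → X num B .] }  — shift, 2 reduces
  I12: { [B → X . -] }  — shift
  I13: { [A → . * A num], [A → . B], [B → . - - num], [B → . B num A], [B → . X -], [B → B num . A], [X → . A], [X → . num] }  — shift
  I14: { [B → B num A .], [X → A .] }  — 2 reduces
  I15: { [A → * A . num], [X → A .] }  — shift, reduce
  I16: { [A → * A num .] }  — reduce
  I17: { [B → - - . num] }  — shift
  I18: { [B → - - num .] }  — reduce
  I19: { [A → * . A num], [A → . * A num], [A → . B], [B → . - - num], [B → . B num A], [B → . X -], [L → * * . A], [X → . A], [X → . num] }  — shift
  I20: { [A → * A . num], [L → * * A .], [X → A .] }  — shift, 2 reduces

I4 contains reduce item [A → B .] and shift item [B → B . num A] — shift-reduce conflict.
I11 contains reduce items [A → B .], [L → X num B .] and shift item [B → B . num A] — shift-reduce conflict.
I15 contains reduce item [X → A .] and shift item [A → * A . num] — shift-reduce conflict.
I20 contains reduce items [L → * * A .], [X → A .] and shift item [A → * A . num] — shift-reduce conflict.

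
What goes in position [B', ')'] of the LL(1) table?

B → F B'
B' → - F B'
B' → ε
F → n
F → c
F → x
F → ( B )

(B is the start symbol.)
B' → ε

To find M[B', ')'], we find productions for B' where ')' is in the predict set (PREDICT(N → α) = (FIRST(α) \ {ε}) ∪ (FOLLOW(N) if α ⇒* ε)).

Relevant sets:
  FOLLOW(B') = { $, ')' }

B' → - F B': PREDICT = { '-' }
B' → ε: PREDICT = { $, ')' }
  ')' is in predict set, so this production goes in M[B', ')']

M[B', ')'] = B' → ε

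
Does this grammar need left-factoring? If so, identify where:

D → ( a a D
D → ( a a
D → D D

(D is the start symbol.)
Left-factoring is needed when two productions for the same non-terminal
share a common prefix on the right-hand side.

Productions for D:
  D → ( a a D
  D → ( a a
  D → D D

Found common prefix '( a a' in productions for D

Answer: Yes, D has productions with common prefix '( a a'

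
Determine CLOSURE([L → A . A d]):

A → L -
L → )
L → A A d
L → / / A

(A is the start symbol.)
To compute CLOSURE, for each item [A → α.Bβ] where B is a non-terminal, add [B → .γ] for all productions B → γ; repeat for the newly added items until nothing changes.

Start with: [L → A . A d]
  [L → A . A d] has the dot before A: add [A → . L -]
  [A → . L -] has the dot before L: add [L → . )], [L → . A A d], [L → . / / A]
No further items can be added.

CLOSURE = { [A → . L -], [L → . )], [L → . / / A], [L → . A A d], [L → A . A d] }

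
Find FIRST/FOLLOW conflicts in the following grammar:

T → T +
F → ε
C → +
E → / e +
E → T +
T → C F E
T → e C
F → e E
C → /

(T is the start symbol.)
A FIRST/FOLLOW conflict occurs when a non-terminal N has a nullable alternative N → β (β ⇒* ε) and another alternative N → α with FIRST(α) ∩ FOLLOW(N) ≠ ∅: on such a lookahead the parser cannot decide between expanding α and letting N vanish via β.

Nullable non-terminals: F.

F: nullable alternative(s) F → ε; FOLLOW(F) = { '+', '/', 'e' }
  F → ε: FIRST \ {ε} = { } — this is the only nullable alternative, skip
  F → e E: FIRST \ {ε} = { 'e' } — overlaps FOLLOW(F) on { 'e' }: CONFLICT

C, E, T have no nullable alternative, so no FIRST/FOLLOW check is needed there.

So the grammar has 1 FIRST/FOLLOW conflict (marked CONFLICT above).

Answer: Yes. F → e E with FOLLOW(F) on { 'e' }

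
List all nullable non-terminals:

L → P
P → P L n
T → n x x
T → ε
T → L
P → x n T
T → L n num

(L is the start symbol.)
A non-terminal is nullable if it can derive ε (the empty string): either it has an ε-production, or it has a production whose right-hand side consists entirely of nullable non-terminals.

ε-productions: T → ε
So T is immediately nullable.
No further non-terminal can be added: every production for the remaining non-terminals contains a terminal or a non-nullable non-terminal.
Nullable = { 'T' }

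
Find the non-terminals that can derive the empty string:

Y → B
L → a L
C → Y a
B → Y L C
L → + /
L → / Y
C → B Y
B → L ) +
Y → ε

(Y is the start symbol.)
{ 'Y' }

A non-terminal is nullable if it can derive ε (the empty string): either it has an ε-production, or it has a production whose right-hand side consists entirely of nullable non-terminals.

ε-productions: Y → ε
So Y is immediately nullable.
No further non-terminal can be added: every production for the remaining non-terminals contains a terminal or a non-nullable non-terminal.
Nullable = { 'Y' }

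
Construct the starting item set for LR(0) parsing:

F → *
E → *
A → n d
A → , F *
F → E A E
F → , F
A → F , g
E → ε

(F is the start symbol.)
{ [E → . *], [E → .], [F → . *], [F → . , F], [F → . E A E], [F' → . F] }

First, augment the grammar with F' → F
I₀ = CLOSURE({ [F' → . F] }):
  [F' → . F] has the dot before F: add [F → . *], [F → . E A E], [F → . , F]
  [F → . E A E] has the dot before E: add [E → . *], [E → .]
No further items can be added.

I₀ = { [E → . *], [E → .], [F → . *], [F → . , F], [F → . E A E], [F' → . F] }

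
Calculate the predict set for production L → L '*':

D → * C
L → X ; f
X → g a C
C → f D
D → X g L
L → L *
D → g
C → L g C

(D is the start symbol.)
{ 'g' }

PREDICT(L → L '*') = (FIRST(RHS) \ {ε}) ∪ (FOLLOW(L) if ε ∈ FIRST(RHS), i.e. RHS ⇒* ε)
FIRST(L) = { 'g' }
FIRST(L '*') = { 'g' }
ε ∉ FIRST(L '*'), so FOLLOW(L) is not added.
PREDICT(L → L '*') = { 'g' }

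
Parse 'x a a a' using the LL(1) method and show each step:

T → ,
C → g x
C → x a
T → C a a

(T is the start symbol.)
LL(1) parsing maintains a stack (initially the start symbol over $) and the input. At each step: if the stack top is a terminal, match it against the current input token; if it is a non-terminal N, replace it with the RHS of M[N, lookahead] (the unique production whose predict set contains the lookahead).

Stack is shown with the top on the left.

Stack      Input      Action
----------------------------
T $        x a a a $  output T → C a a
C a a $    x a a a $  output C → x a
x a a a $  x a a a $  match 'x'
a a a $    a a a $    match 'a'
a a $      a a $      match 'a'
a $        a $        match 'a'
$          $          accept

The string is accepted.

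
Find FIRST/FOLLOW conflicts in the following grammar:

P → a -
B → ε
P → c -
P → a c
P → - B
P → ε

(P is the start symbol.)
Nullable non-terminals: B, P.
B has a nullable alternative but only one production, so nothing to check.

P: nullable alternative(s) P → ε; FOLLOW(P) = { $ }
  P → a -: FIRST \ {ε} = { 'a' } — disjoint from FOLLOW(P)
  P → c -: FIRST \ {ε} = { 'c' } — disjoint from FOLLOW(P)
  P → a c: FIRST \ {ε} = { 'a' } — disjoint from FOLLOW(P)
  P → - B: FIRST \ {ε} = { '-' } — disjoint from FOLLOW(P)
  P → ε: FIRST \ {ε} = { } — this is the only nullable alternative, skip

No FIRST/FOLLOW conflicts found.

Answer: No FIRST/FOLLOW conflicts.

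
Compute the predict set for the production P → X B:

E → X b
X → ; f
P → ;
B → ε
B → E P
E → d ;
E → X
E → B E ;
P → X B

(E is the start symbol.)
PREDICT(P → X B) = (FIRST(RHS) \ {ε}) ∪ (FOLLOW(P) if ε ∈ FIRST(RHS), i.e. RHS ⇒* ε)
FIRST(X) = { ';' }
FIRST(X B) = { ';' }
ε ∉ FIRST(X B), so FOLLOW(P) is not added.
PREDICT(P → X B) = { ';' }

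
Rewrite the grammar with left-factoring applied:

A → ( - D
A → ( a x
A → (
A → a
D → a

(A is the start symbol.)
A → ( A'
A' → - D
A' → a x
A' → ε
A → a
D → a

Left-factoring transforms A → αβ₁ | αβ₂ into A → αA' and A' → β₁ | β₂
(α is the longest common prefix among the alternatives). Repeat until
no nonterminal has two alternatives with a common prefix.

Round 1: A has alternatives sharing prefix '('. Introduce A': A → ( A'
  Add: A' → - D
  Add: A' → a x
  Add: A' → ε

No remaining common prefixes — done.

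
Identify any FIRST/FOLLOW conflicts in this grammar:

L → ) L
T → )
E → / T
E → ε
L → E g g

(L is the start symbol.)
A FIRST/FOLLOW conflict occurs when a non-terminal N has a nullable alternative N → β (β ⇒* ε) and another alternative N → α with FIRST(α) ∩ FOLLOW(N) ≠ ∅: on such a lookahead the parser cannot decide between expanding α and letting N vanish via β.

Nullable non-terminals: E.

E: nullable alternative(s) E → ε; FOLLOW(E) = { 'g' }
  E → / T: FIRST \ {ε} = { '/' } — disjoint from FOLLOW(E)
  E → ε: FIRST \ {ε} = { } — this is the only nullable alternative, skip

L, T have no nullable alternative, so no FIRST/FOLLOW check is needed there.

No FIRST/FOLLOW conflicts found.

Answer: No FIRST/FOLLOW conflicts.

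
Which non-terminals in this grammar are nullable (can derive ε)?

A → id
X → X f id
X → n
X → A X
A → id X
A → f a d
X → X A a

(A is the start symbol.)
None

There are no ε-productions, so no non-terminal can derive ε.
No non-terminals are nullable.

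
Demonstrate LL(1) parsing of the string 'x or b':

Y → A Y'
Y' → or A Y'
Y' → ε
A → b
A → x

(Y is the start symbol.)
LL(1) parsing maintains a stack (initially the start symbol over $) and the input. At each step: if the stack top is a terminal, match it against the current input token; if it is a non-terminal N, replace it with the RHS of M[N, lookahead] (the unique production whose predict set contains the lookahead).

Stack is shown with the top on the left.

Stack      Input     Action
---------------------------
Y $        x or b $  output Y → A Y'
A Y' $     x or b $  output A → x
x Y' $     x or b $  match 'x'
Y' $       or b $    output Y' → or A Y'
or A Y' $  or b $    match 'or'
A Y' $     b $       output A → b
b Y' $     b $       match 'b'
Y' $       $         output Y' → ε
$          $         accept

The string is accepted.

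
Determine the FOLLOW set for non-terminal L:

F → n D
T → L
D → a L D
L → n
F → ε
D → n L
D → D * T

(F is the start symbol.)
To compute FOLLOW(L), find every occurrence of L on a right-hand side N → α L β: add FIRST(β) \ {ε}, and if β is empty or nullable also add FOLLOW(N). Iterate to a fixed point.

In T → L: L is at the end, add FOLLOW(T)
In D → a L D: L is followed by D, add FIRST(D) \ {ε} = { 'a', 'n' }
In D → n L: L is at the end, add FOLLOW(D)

The FOLLOW sets referred to above (computed the same way, to a fixed point):
  FOLLOW(T) = { $, '*' }
  FOLLOW(D) = { $, '*' }

Taking the union: FOLLOW(L) = { $, '*', 'a', 'n' }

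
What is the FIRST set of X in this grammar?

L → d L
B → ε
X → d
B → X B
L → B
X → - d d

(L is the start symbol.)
To compute FIRST(X), examine every production with X on the left-hand side, reading each right-hand side left to right until a non-nullable symbol is reached.

From X → d:
  - d is a terminal: add 'd' and stop
From X → - d d:
  - '-' is a terminal: add '-' and stop

Collecting: FIRST(X) = { '-', 'd' }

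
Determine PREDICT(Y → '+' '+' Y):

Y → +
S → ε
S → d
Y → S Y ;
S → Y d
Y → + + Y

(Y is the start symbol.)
PREDICT(Y → '+' '+' Y) = (FIRST(RHS) \ {ε}) ∪ (FOLLOW(Y) if ε ∈ FIRST(RHS), i.e. RHS ⇒* ε)
FIRST('+' '+' Y) = { '+' }
ε ∉ FIRST('+' '+' Y), so FOLLOW(Y) is not added.
PREDICT(Y → '+' '+' Y) = { '+' }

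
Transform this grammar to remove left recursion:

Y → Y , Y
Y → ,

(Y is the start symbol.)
Y → , Y'
Y' → , Y Y'
Y' → ε

Y is directly left-recursive. The standard transformation for
  A → A α₁ | ... | A α_m | β₁ | ... | β_n
is
  A  → β₁ A' | ... | β_n A'
  A' → α₁ A' | ... | α_m A' | ε

Y → , becomes Y → , Y'
Y → Y , Y becomes Y' → , Y Y'
Add Y' → ε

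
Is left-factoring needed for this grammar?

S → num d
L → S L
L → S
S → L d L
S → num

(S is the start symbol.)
Left-factoring is needed when two productions for the same non-terminal
share a common prefix on the right-hand side.

Productions for S:
  S → num d
  S → L d L
  S → num
Productions for L:
  L → S L
  L → S

Found common prefix 'num' in productions for S
Found common prefix 'S' in productions for L

Answer: Yes, S has productions with common prefix 'num'; L has productions with common prefix 'S'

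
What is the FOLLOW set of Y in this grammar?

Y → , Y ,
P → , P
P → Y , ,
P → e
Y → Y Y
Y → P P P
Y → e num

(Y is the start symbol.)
Y is the start symbol, so $ ∈ FOLLOW(Y).
In Y → , Y ,: Y is followed by ',', add FIRST(',') \ {ε} = { ',' }
In P → Y , ,: Y is followed by ',' ',', add FIRST(',' ',') \ {ε} = { ',' }
In Y → Y Y: Y is followed by Y, add FIRST(Y) \ {ε} = { ',', 'e' }
In Y → Y Y: Y is at the end; this adds FOLLOW(Y) to itself — nothing new

Taking the union: FOLLOW(Y) = { $, ',', 'e' }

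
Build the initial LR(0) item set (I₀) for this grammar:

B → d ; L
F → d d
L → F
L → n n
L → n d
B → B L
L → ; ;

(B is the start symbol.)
First, augment the grammar with B' → B
I₀ = CLOSURE({ [B' → . B] }):
  [B' → . B] has the dot before B: add [B → . d ; L], [B → . B L]
No further items can be added.

I₀ = { [B → . B L], [B → . d ; L], [B' → . B] }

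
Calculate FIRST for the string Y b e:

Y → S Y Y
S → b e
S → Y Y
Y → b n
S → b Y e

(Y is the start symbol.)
FIRST sets of the non-terminals involved (from the grammar, by fixed-point iteration):
  FIRST(Y) = { 'b' }

To compute FIRST(Y b e), process the symbols left to right:
Symbol Y is a non-terminal. Add FIRST(Y) \ {ε} = { 'b' }
Y is not nullable (ε ∉ FIRST(Y)), so stop here.
FIRST(Y b e) = { 'b' }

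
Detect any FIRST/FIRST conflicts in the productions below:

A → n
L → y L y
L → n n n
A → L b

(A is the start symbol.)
Yes. A → n / A → L b on { 'n' }

A FIRST/FIRST conflict occurs when two productions N → α and N → β for the same non-terminal have FIRST(α) ∩ FIRST(β) ≠ ∅ (with ε ∈ FIRST of a nullable right-hand side, so two nullable alternatives also conflict).

FIRST sets of the non-terminals at (or reachable through a nullable prefix from) the front of some alternative:
  FIRST(L) = { 'n', 'y' }

Productions for A:
  A → n: FIRST = { 'n' }
  A → L b: FIRST = { 'n', 'y' }
Productions for L:
  L → y L y: FIRST = { 'y' }
  L → n n n: FIRST = { 'n' }

Conflict for A: A → n and A → L b
  Overlap: { 'n' }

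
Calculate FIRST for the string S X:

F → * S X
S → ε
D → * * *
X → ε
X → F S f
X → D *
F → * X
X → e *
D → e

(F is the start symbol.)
FIRST sets of the non-terminals involved (from the grammar, by fixed-point iteration):
  FIRST(S) = { ε }
  FIRST(X) = { '*', 'e', ε }

To compute FIRST(S X), process the symbols left to right:
Symbol S is a non-terminal. Add FIRST(S) \ {ε} = { }
S is nullable (ε ∈ FIRST(S)), continue to the next symbol.
Symbol X is a non-terminal. Add FIRST(X) \ {ε} = { '*', 'e' }
X is nullable (ε ∈ FIRST(X)), continue to the next symbol.
All symbols are nullable, so ε is in the result.
FIRST(S X) = { '*', 'e', ε }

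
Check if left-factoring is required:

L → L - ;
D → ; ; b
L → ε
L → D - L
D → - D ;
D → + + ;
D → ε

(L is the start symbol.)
No, left-factoring is not needed

Left-factoring is needed when two productions for the same non-terminal
share a common prefix on the right-hand side.

Productions for L:
  L → L - ;
  L → ε
  L → D - L
Productions for D:
  D → ; ; b
  D → - D ;
  D → + + ;
  D → ε

No common prefixes found.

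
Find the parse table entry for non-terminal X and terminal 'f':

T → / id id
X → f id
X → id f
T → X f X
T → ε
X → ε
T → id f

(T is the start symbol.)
To find M[X, 'f'], we find productions for X where 'f' is in the predict set (PREDICT(N → α) = (FIRST(α) \ {ε}) ∪ (FOLLOW(N) if α ⇒* ε)).

Relevant sets:
  FOLLOW(X) = { $, 'f' }

X → f id: PREDICT = { 'f' }
  'f' is in predict set, so this production goes in M[X, 'f']
X → id f: PREDICT = { 'id' }
X → ε: PREDICT = { $, 'f' }
  'f' is in predict set, so this production goes in M[X, 'f']

M[X, 'f'] = X → f id, X → ε  (a multiply-defined cell — the grammar is not LL(1))

Answer: X → f id, X → ε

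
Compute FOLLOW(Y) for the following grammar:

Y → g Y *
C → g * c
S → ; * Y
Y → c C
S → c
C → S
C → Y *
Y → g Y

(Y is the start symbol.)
{ $, '*' }

To compute FOLLOW(Y), find every occurrence of Y on a right-hand side N → α Y β: add FIRST(β) \ {ε}, and if β is empty or nullable also add FOLLOW(N). Iterate to a fixed point.

Y is the start symbol, so $ ∈ FOLLOW(Y).
In Y → g Y *: Y is followed by '*', add FIRST('*') \ {ε} = { '*' }
In S → ; * Y: Y is at the end, add FOLLOW(S)
In C → Y *: Y is followed by '*', add FIRST('*') \ {ε} = { '*' }
In Y → g Y: Y is at the end; this adds FOLLOW(Y) to itself — nothing new

The FOLLOW sets referred to above (computed the same way, to a fixed point):
  FOLLOW(S) = { $, '*' }

Taking the union: FOLLOW(Y) = { $, '*' }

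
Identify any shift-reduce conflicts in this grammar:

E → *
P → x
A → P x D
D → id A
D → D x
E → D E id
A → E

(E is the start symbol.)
Augment with E' → E and build the canonical LR(0) collection (I0 = CLOSURE({[E' → . E]}), then GOTO on every symbol after a dot until no new states appear). It has 14 states:
  I0: { [D → . D x], [D → . id A], [E → . *], [E → . D E id], [E' → . E] }  — shift
  I1: { [E → * .] }  — reduce
  I2: { [D → . D x], [D → . id A], [D → D . x], [E → . *], [E → . D E id], [E → D . E id] }  — shift
  I3: { [E' → E .] }  — accept
  I4: { [A → . E], [A → . P x D], [D → . D x], [D → . id A], [D → id . A], [E → . *], [E → . D E id], [P → . x] }  — shift
  I5: { [D → id A .] }  — reduce
  I6: { [A → E .] }  — reduce
  I7: { [A → P . x D] }  — shift
  I8: { [P → x .] }  — reduce
  I9: { [A → P x . D], [D → . D x], [D → . id A] }  — shift
  I10: { [A → P x D .], [D → D . x] }  — shift, reduce
  I11: { [D → D x .] }  — reduce
  I12: { [E → D E . id] }  — shift
  I13: { [E → D E id .] }  — reduce

I10 contains reduce item [A → P x D .] and shift item [D → D . x] — shift-reduce conflict.

Answer: Yes — I10: [A → P x D .] vs [D → D . x]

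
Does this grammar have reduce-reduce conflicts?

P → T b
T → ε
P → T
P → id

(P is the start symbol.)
Augment with P' → P and build the canonical LR(0) collection (I0 = CLOSURE({[P' → . P]}), then GOTO on every symbol after a dot until no new states appear). It has 5 states:
  I0: { [P → . T b], [P → . T], [P → . id], [P' → . P], [T → .] }  — shift, reduce
  I1: { [P' → P .] }  — accept
  I2: { [P → T . b], [P → T .] }  — shift, reduce
  I3: { [P → id .] }  — reduce
  I4: { [P → T b .] }  — reduce

No state contains more than one complete item.

Answer: No reduce-reduce conflicts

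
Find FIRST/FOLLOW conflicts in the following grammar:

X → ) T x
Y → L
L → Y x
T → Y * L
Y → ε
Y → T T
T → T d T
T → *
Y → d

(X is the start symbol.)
Nullable non-terminals: Y.
FIRST sets used below: FIRST(L) = { '*', 'd', 'x' }, FIRST(T) = { '*', 'd', 'x' }

Y: nullable alternative(s) Y → ε; FOLLOW(Y) = { '*', 'x' }
  Y → L: FIRST \ {ε} = { '*', 'd', 'x' } — overlaps FOLLOW(Y) on { '*', 'x' }: CONFLICT
  Y → ε: FIRST \ {ε} = { } — this is the only nullable alternative, skip
  Y → T T: FIRST \ {ε} = { '*', 'd', 'x' } — overlaps FOLLOW(Y) on { '*', 'x' }: CONFLICT
  Y → d: FIRST \ {ε} = { 'd' } — disjoint from FOLLOW(Y)

L, T, X have no nullable alternative, so no FIRST/FOLLOW check is needed there.

So the grammar has 2 FIRST/FOLLOW conflicts (marked CONFLICT above).

Answer: Yes. Y → L with FOLLOW(Y) on { '*', 'x' }; Y → T T with FOLLOW(Y) on { '*', 'x' }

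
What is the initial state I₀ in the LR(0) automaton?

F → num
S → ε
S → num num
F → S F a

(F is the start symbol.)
First, augment the grammar with F' → F
I₀ = CLOSURE({ [F' → . F] }):
  [F' → . F] has the dot before F: add [F → . num], [F → . S F a]
  [F → . S F a] has the dot before S: add [S → .], [S → . num num]
No further items can be added.

I₀ = { [F → . S F a], [F → . num], [F' → . F], [S → . num num], [S → .] }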